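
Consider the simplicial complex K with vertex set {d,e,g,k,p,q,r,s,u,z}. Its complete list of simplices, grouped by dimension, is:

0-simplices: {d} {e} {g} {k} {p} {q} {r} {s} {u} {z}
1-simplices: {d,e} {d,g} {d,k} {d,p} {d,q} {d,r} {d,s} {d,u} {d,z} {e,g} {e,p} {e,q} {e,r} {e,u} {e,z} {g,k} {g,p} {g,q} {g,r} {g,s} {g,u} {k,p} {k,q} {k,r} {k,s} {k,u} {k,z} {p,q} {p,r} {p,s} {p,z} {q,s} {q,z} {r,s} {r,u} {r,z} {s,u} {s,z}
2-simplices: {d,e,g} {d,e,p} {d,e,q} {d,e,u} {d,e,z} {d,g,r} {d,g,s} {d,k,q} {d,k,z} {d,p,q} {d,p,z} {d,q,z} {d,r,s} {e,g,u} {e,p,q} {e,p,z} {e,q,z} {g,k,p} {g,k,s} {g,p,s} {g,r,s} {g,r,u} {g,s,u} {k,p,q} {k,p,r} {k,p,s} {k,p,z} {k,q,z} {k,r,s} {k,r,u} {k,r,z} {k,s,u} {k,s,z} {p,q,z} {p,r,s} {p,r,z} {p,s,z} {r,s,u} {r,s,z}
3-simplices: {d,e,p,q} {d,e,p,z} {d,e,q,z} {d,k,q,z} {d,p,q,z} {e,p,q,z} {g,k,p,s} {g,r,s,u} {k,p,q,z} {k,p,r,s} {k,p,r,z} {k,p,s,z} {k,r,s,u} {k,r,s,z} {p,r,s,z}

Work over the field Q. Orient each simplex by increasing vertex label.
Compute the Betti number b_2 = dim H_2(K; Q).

n_0=10 n_1=38 n_2=39 n_3=15  [Q]
∂1: piv[de,dg,dk,dp,dq,dr,ds,du,dz] rk=9  ker:eg,ep,eq,er,eu,ez,gk,gp,gq,gr,gs,gu,kp,kq,kr,ks,ku,kz,pq,pr,ps,pz,qs,qz,rs,ru,rz,su,sz
∂2: piv[deg,dep,deq,deu,dez,dgr,dgs,dkq,dkz,dpq,dpz,dqz,drs,egu,gkp,gks,gps,gru,gsu,kpq,kpr,krs,kru,krz,ksz] rk=25  ker:epq,epz,eqz,grs,kps,kpz,kqz,ksu,pqz,prs,prz,psz,rsu,rsz
∂3: piv[depq,depz,deqz,dkqz,dpqz,gkps,grsu,kpqz,kprs,kprz,kpsz,krsu,krsz] rk=13  ker:epqz,prsz
b_2=(39−25)−13=1

b_2=1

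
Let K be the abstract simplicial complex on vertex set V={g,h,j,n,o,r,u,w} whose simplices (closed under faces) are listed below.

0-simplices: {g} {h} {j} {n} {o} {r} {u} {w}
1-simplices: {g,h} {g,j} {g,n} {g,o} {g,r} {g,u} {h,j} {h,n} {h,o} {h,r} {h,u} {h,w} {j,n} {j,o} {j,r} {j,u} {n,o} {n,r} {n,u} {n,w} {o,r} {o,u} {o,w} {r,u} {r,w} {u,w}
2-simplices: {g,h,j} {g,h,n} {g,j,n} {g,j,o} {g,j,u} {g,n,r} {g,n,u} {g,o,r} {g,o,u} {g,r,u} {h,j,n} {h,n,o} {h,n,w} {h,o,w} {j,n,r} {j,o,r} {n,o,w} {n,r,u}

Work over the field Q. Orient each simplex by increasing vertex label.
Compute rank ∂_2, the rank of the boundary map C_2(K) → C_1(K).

n_0=8 n_1=26 n_2=18  [Q]
∂1: piv[gh,gj,gn,go,gr,gu,hw] rk=7  ker:hj,hn,ho,hr,hu,jn,jo,jr,ju,no,nr,nu,nw,or,ou,ow,ru,rw,uw
∂2: piv[ghj,ghn,gjn,gjo,gju,gnr,gnu,gor,gou,gru,hno,hnw,how,jnr] rk=14  ker:hjn,jor,now,nru
rk∂_2=14

rank∂_2=14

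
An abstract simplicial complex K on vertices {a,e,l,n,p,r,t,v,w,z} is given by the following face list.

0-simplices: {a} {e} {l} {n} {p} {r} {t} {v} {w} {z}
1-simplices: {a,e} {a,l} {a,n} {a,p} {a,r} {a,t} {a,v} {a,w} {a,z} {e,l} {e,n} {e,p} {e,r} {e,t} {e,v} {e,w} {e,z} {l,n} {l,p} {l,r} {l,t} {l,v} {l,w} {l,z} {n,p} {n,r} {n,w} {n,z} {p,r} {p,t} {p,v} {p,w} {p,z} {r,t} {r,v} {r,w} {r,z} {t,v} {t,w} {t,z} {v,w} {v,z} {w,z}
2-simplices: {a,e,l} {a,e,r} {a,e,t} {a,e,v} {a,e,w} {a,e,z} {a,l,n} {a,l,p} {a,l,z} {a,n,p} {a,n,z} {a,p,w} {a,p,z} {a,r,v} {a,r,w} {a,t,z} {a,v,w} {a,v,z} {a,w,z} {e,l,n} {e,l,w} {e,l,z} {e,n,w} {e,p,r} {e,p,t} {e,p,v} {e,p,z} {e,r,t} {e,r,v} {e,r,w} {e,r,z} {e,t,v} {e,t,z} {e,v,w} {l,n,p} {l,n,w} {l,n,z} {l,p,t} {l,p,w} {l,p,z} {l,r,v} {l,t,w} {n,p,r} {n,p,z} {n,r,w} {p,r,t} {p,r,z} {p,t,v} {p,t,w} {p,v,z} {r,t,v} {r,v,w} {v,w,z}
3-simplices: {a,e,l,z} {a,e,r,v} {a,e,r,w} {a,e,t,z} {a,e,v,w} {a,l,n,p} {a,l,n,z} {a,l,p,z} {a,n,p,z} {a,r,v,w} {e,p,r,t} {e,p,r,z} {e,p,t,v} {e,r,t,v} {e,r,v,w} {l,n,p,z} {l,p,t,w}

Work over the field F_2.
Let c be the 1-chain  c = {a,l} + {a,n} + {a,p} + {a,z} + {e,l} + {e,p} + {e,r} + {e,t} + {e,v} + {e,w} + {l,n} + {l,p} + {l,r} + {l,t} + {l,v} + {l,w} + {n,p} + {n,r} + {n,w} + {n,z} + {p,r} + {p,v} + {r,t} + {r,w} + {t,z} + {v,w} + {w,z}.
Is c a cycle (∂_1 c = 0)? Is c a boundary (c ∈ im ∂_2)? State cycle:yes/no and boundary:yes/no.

cycle:yes boundary:yes

n_0=10 n_1=43 n_2=53 n_3=17  [Z2]
∂1: piv[ae,al,an,ap,ar,at,av,aw,az] rk=9  ker:el,en,ep,er,et,ev,ew,ez,ln,lp,lr,lt,lv,lw,lz,np,nr,nw,nz,pr,pt,pv,pw,pz,rt,rv,rw,rz,tv,tw,tz,vw,vz,wz
∂2: piv[ael,aer,aet,aev,aew,aez,aln,alp,alz,anp,anz,apw,apz,arv,arw,atz,avw,avz,awz,eln,elw,enw,epr,ept,epv,epz,ert,erz,etv,lpt,lrv,ltw,npr] rk=33  ker:elz,erv,erw,etz,evw,lnp,lnw,lnz,lpw,lpz,npz,nrw,prt,prz,ptv,ptw,pvz,rtv,rvw,vwz
∂3: piv[aelz,aerv,aerw,aetz,aevw,alnp,alnz,alpz,anpz,arvw,eprt,eprz,eptv,ertv,lptw] rk=15  ker:ervw,lnpz
∂1c = 0
c vs im∂2: reduces to 0 ⇒ boundary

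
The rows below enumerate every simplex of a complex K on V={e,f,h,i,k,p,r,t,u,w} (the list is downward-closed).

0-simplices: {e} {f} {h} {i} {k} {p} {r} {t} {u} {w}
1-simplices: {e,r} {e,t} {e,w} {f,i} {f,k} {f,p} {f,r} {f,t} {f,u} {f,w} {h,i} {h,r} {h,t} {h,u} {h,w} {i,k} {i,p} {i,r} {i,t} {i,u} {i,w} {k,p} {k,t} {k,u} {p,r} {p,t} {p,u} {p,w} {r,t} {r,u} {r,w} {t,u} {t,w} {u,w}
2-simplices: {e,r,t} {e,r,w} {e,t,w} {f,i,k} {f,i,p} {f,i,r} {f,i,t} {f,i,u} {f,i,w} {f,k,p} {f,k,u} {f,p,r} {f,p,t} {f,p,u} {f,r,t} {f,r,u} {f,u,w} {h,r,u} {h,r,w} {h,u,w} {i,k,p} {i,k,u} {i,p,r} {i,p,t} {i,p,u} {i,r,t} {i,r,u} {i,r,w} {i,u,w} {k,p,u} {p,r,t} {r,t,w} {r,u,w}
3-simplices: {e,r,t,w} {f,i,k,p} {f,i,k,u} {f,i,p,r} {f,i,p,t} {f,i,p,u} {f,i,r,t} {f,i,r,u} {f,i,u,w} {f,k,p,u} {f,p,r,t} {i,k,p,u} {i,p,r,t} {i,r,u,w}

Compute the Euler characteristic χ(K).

χ(K)=-5

n_0=10 n_1=34 n_2=33 n_3=14
χ=+10−34+33−14=-5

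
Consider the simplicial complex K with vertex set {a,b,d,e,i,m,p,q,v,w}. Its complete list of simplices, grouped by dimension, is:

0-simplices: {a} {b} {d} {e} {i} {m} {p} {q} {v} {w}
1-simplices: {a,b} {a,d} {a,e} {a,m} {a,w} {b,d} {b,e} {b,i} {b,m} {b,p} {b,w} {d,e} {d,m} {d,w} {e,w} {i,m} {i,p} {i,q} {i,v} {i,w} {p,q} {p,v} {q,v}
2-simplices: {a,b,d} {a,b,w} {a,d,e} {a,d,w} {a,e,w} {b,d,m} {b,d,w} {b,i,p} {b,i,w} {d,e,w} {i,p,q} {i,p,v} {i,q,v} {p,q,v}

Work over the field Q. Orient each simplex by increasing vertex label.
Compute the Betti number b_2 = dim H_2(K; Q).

b_2=3

n_0=10 n_1=23 n_2=14  [Q]
∂1: piv[ab,ad,ae,am,aw,bi,bp,iq,iv] rk=9  ker:bd,be,bm,bw,de,dm,dw,ew,im,ip,iw,pq,pv,qv
∂2: piv[abd,abw,ade,adw,aew,bdm,bip,biw,ipq,ipv,iqv] rk=11  ker:bdw,dew,pqv
b_2=(14−11)−0=3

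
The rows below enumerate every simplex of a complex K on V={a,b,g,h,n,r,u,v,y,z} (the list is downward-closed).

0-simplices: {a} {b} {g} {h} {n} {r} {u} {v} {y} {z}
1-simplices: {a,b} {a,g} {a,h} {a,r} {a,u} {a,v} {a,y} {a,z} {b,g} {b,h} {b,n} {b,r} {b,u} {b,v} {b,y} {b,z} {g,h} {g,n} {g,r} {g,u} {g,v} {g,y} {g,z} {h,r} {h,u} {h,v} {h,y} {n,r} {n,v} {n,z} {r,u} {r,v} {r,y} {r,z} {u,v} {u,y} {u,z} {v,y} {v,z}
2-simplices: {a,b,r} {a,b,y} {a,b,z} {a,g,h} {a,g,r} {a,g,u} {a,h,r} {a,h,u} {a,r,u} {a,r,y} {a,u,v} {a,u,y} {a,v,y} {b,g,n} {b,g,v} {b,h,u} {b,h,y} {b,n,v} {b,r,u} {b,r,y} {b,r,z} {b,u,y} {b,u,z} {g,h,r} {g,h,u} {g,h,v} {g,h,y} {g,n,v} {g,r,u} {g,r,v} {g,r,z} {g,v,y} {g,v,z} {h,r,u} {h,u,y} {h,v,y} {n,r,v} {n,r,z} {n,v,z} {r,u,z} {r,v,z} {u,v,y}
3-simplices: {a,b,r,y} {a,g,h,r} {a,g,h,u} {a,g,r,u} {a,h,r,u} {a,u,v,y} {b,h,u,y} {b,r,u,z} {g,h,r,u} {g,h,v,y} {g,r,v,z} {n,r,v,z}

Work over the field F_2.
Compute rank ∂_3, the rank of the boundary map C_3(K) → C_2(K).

rank∂_3=11

n_0=10 n_1=39 n_2=42 n_3=12  [Z2]
∂1: piv[ab,ag,ah,ar,au,av,ay,az,bn] rk=9  ker:bg,bh,br,bu,bv,by,bz,gh,gn,gr,gu,gv,gy,gz,hr,hu,hv,hy,nr,nv,nz,ru,rv,ry,rz,uv,uy,uz,vy,vz
∂2: piv[abr,aby,abz,agh,agr,agu,ahr,ahu,aru,ary,auv,auy,avy,bgn,bgv,bhu,bhy,bnv,bru,brz,buz,ghv,ghy,grv,grz,gvy,gvz,nrv,nrz] rk=29  ker:bry,buy,ghr,ghu,gnv,gru,hru,huy,hvy,nvz,ruz,rvz,uvy
∂3: piv[abry,aghr,aghu,agru,ahru,auvy,bhuy,bruz,ghvy,grvz,nrvz] rk=11  ker:ghru
rk∂_3=11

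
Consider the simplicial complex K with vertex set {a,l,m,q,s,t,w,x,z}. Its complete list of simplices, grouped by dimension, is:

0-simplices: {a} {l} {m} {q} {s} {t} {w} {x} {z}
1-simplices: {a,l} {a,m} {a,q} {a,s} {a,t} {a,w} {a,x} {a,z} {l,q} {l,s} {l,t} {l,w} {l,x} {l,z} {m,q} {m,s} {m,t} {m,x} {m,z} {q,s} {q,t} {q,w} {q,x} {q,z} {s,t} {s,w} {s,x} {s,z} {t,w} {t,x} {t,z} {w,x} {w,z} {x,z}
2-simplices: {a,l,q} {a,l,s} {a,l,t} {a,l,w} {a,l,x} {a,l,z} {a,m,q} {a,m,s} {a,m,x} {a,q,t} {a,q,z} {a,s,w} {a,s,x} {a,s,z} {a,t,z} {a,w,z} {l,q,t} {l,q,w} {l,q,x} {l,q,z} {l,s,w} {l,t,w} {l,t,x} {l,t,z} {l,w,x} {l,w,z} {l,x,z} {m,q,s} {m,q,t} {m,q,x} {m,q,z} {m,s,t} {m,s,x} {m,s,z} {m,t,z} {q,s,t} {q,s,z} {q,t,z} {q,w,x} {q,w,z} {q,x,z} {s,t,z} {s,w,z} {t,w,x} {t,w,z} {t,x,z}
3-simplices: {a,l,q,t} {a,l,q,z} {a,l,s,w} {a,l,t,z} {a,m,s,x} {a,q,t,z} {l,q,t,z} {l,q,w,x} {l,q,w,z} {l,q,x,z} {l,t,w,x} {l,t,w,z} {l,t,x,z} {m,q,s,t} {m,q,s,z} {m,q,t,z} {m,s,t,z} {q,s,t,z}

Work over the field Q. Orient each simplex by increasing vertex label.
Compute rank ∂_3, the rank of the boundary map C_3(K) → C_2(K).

rank∂_3=16

n_0=9 n_1=34 n_2=46 n_3=18  [Q]
∂1: piv[al,am,aq,as,at,aw,ax,az] rk=8  ker:lq,ls,lt,lw,lx,lz,mq,ms,mt,mx,mz,qs,qt,qw,qx,qz,st,sw,sx,sz,tw,tx,tz,wx,wz,xz
∂2: piv[alq,als,alt,alw,alx,alz,amq,ams,amx,aqt,aqz,asw,asx,asz,atz,awz,lqw,lqx,ltw,ltx,lwx,lxz,mqs,mqt,mqz,mst] rk=26  ker:lqt,lqz,lsw,ltz,lwz,mqx,msx,msz,mtz,qst,qsz,qtz,qwx,qwz,qxz,stz,swz,twx,twz,txz
∂3: piv[alqt,alqz,alsw,altz,amsx,aqtz,lqwx,lqwz,lqxz,ltwx,ltwz,ltxz,mqst,mqsz,mqtz,mstz] rk=16  ker:lqtz,qstz
rk∂_3=16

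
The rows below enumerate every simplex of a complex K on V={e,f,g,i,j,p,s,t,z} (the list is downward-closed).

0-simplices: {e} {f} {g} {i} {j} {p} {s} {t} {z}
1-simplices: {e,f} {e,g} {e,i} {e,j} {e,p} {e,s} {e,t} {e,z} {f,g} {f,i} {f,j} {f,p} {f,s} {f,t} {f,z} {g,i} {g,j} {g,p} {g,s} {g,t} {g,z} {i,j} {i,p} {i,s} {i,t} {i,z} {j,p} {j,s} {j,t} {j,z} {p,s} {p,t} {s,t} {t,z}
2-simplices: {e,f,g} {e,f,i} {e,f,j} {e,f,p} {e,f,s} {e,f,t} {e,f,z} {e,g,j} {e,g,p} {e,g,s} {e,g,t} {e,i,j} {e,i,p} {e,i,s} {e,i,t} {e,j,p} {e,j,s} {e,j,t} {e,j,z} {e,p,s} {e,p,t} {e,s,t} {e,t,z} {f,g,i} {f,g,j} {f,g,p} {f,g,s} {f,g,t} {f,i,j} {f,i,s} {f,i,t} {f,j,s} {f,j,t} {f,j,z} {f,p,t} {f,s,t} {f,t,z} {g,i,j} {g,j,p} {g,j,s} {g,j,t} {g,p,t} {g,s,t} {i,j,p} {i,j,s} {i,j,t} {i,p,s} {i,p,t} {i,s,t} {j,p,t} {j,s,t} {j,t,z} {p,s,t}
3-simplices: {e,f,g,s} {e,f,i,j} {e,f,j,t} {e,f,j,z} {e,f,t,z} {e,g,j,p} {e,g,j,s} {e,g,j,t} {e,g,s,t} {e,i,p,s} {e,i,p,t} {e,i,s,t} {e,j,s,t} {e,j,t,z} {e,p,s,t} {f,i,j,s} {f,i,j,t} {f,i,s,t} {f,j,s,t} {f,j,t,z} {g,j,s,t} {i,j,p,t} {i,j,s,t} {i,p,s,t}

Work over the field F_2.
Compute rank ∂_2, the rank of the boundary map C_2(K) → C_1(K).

n_0=9 n_1=34 n_2=53 n_3=24  [Z2]
∂1: piv[ef,eg,ei,ej,ep,es,et,ez] rk=8  ker:fg,fi,fj,fp,fs,ft,fz,gi,gj,gp,gs,gt,gz,ij,ip,is,it,iz,jp,js,jt,jz,ps,pt,st,tz
∂2: piv[efg,efi,efj,efp,efs,eft,efz,egj,egp,egs,egt,eij,eip,eis,eit,ejp,ejs,ejt,ejz,eps,ept,est,etz,fgi] rk=24  ker:fgj,fgp,fgs,fgt,fij,fis,fit,fjs,fjt,fjz,fpt,fst,ftz,gij,gjp,gjs,gjt,gpt,gst,ijp,ijs,ijt,ips,ipt,ist,jpt,jst,jtz,pst
∂3: piv[efgs,efij,efjt,efjz,eftz,egjp,egjs,egjt,egst,eips,eipt,eist,ejst,ejtz,epst,fijs,fijt,fist,fjst,ijpt] rk=20  ker:fjtz,gjst,ijst,ipst
rk∂_2=24

rank∂_2=24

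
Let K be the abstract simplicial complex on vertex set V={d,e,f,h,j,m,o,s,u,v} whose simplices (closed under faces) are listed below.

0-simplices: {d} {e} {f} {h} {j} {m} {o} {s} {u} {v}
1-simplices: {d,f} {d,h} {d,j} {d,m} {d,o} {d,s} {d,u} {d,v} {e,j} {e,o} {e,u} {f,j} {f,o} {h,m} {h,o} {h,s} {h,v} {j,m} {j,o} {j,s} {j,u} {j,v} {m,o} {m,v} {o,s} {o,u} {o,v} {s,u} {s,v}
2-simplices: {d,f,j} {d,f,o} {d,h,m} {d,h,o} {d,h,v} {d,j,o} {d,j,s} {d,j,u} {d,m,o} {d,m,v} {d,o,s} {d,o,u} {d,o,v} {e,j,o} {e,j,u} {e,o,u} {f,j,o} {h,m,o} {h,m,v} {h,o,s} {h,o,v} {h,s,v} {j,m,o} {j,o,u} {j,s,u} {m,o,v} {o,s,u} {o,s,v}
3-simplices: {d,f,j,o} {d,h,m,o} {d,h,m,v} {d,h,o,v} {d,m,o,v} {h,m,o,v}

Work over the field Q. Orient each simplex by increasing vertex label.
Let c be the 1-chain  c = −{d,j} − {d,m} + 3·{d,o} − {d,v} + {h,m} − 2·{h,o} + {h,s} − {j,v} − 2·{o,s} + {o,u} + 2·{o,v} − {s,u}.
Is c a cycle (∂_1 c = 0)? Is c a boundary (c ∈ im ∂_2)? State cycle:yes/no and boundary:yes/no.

cycle:yes boundary:no

n_0=10 n_1=29 n_2=28 n_3=6  [Q]
∂1: piv[df,dh,dj,dm,do,ds,du,dv,ej] rk=9  ker:eo,eu,fj,fo,hm,ho,hs,hv,jm,jo,js,ju,jv,mo,mv,os,ou,ov,su,sv
∂2: piv[dfj,dfo,dhm,dho,dhv,djo,djs,dju,dmo,dmv,dos,dou,dov,ejo,eju,hos,hsv,jmo,jsu] rk=19  ker:eou,fjo,hmo,hmv,hov,jou,mov,osu,osv
∂3: piv[dfjo,dhmo,dhmv,dhov,dmov] rk=5  ker:hmov
∂1c = 0
c vs im∂2: residual ≠ 0 ⇒ not boundary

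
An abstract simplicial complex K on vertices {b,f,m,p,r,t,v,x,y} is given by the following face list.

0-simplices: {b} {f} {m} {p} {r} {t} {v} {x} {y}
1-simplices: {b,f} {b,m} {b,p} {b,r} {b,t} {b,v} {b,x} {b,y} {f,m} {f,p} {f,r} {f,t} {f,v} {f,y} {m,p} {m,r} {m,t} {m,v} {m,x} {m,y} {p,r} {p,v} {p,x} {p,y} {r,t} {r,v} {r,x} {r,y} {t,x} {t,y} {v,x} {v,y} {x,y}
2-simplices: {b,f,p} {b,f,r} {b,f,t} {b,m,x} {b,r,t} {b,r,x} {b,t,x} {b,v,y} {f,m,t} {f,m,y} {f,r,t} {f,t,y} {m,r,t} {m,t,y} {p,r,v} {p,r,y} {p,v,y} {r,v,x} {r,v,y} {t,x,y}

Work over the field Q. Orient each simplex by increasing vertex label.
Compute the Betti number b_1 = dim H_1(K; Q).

b_1=8

n_0=9 n_1=33 n_2=20  [Q]
∂1: piv[bf,bm,bp,br,bt,bv,bx,by] rk=8  ker:fm,fp,fr,ft,fv,fy,mp,mr,mt,mv,mx,my,pr,pv,px,py,rt,rv,rx,ry,tx,ty,vx,vy,xy
∂2: piv[bfp,bfr,bft,bmx,brt,brx,btx,bvy,fmt,fmy,fty,mrt,prv,pry,pvy,rvx,txy] rk=17  ker:frt,mty,rvy
b_1=(33−8)−17=8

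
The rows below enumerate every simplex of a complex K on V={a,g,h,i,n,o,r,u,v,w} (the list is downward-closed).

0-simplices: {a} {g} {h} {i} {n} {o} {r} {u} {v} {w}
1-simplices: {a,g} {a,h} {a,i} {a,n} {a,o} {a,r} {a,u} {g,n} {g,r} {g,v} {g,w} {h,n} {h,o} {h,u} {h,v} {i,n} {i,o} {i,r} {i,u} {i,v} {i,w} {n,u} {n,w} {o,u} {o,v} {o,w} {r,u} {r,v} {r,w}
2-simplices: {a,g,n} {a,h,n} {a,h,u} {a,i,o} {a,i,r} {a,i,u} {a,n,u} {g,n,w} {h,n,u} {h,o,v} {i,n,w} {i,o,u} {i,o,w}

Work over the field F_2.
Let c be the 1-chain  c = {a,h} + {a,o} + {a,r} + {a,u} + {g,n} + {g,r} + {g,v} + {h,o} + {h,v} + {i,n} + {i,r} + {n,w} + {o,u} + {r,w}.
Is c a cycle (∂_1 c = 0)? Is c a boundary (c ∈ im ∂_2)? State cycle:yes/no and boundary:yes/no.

cycle:no boundary:no

n_0=10 n_1=29 n_2=13  [Z2]
∂1: piv[ag,ah,ai,an,ao,ar,au,gv,gw] rk=9  ker:gn,gr,hn,ho,hu,hv,in,io,ir,iu,iv,iw,nu,nw,ou,ov,ow,ru,rv,rw
∂2: piv[agn,ahn,ahu,aio,air,aiu,anu,gnw,hov,inw,iou,iow] rk=12  ker:hnu
∂1c = {g} + {h} + {n} + {o}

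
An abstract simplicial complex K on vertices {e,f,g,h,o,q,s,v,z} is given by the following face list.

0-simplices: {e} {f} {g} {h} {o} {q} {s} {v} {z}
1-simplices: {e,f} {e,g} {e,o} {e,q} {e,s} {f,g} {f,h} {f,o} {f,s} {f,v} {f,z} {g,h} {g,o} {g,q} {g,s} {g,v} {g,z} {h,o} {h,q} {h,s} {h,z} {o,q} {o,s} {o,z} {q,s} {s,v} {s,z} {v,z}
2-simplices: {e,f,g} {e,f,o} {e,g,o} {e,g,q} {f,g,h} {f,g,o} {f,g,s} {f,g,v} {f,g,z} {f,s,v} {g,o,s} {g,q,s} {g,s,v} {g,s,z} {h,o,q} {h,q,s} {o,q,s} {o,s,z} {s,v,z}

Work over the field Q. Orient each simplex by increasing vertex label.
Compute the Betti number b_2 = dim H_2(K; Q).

n_0=9 n_1=28 n_2=19  [Q]
∂1: piv[ef,eg,eo,eq,es,fh,fv,fz] rk=8  ker:fg,fo,fs,gh,go,gq,gs,gv,gz,ho,hq,hs,hz,oq,os,oz,qs,sv,sz,vz
∂2: piv[efg,efo,ego,egq,fgh,fgs,fgv,fgz,fsv,gos,gqs,gsz,hoq,hqs,oqs,osz,svz] rk=17  ker:fgo,gsv
b_2=(19−17)−0=2

b_2=2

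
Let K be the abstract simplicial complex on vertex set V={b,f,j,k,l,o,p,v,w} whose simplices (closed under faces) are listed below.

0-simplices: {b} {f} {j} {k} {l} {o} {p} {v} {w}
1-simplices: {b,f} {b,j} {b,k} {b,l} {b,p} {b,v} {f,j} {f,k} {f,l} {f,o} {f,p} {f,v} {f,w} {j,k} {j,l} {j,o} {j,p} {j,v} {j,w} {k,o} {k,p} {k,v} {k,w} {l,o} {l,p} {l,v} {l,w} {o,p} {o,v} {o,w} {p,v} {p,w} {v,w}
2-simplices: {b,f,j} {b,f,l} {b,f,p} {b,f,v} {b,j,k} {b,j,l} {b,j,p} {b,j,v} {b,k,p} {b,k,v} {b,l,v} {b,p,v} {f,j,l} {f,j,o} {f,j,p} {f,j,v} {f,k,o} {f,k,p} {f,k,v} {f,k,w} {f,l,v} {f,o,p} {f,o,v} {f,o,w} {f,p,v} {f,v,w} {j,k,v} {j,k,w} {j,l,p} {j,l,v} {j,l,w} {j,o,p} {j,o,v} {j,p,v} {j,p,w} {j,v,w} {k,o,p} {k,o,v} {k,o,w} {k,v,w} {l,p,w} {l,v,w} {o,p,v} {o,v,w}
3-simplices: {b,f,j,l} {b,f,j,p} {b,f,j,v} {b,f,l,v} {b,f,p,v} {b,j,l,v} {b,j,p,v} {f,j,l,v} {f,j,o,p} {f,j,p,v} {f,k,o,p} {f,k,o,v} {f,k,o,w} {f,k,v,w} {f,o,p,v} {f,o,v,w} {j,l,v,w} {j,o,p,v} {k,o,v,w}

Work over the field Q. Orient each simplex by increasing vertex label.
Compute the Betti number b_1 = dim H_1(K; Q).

n_0=9 n_1=33 n_2=44 n_3=19  [Q]
∂1: piv[bf,bj,bk,bl,bp,bv,fo,fw] rk=8  ker:fj,fk,fl,fp,fv,jk,jl,jo,jp,jv,jw,ko,kp,kv,kw,lo,lp,lv,lw,op,ov,ow,pv,pw,vw
∂2: piv[bfj,bfl,bfp,bfv,bjk,bjl,bjp,bjv,bkp,bkv,blv,bpv,fjo,fko,fkp,fkw,fop,fov,fow,fvw,jkw,jlp,jlw,jpw] rk=24  ker:fjl,fjp,fjv,fkv,flv,fpv,jkv,jlv,jop,jov,jpv,jvw,kop,kov,kow,kvw,lpw,lvw,opv,ovw
∂3: piv[bfjl,bfjp,bfjv,bflv,bfpv,bjlv,bjpv,fjop,fkop,fkov,fkow,fkvw,fopv,fovw,jlvw,jopv] rk=16  ker:fjlv,fjpv,kovw
b_1=(33−8)−24=1

b_1=1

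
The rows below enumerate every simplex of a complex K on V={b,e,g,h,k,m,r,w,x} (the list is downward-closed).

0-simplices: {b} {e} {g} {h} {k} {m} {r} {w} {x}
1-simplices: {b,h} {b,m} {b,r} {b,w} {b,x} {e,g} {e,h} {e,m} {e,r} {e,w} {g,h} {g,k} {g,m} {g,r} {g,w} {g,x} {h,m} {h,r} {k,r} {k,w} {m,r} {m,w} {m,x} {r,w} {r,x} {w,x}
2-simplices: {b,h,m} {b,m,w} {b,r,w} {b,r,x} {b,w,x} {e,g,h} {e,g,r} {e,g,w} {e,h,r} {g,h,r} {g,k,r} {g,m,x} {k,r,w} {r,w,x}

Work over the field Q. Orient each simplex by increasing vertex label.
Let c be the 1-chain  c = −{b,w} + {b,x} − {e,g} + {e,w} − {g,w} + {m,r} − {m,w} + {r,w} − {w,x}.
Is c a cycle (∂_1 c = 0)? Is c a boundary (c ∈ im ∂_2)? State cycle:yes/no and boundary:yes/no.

n_0=9 n_1=26 n_2=14  [Q]
∂1: piv[bh,bm,br,bw,bx,eg,eh,gk] rk=8  ker:em,er,ew,gh,gm,gr,gw,gx,hm,hr,kr,kw,mr,mw,mx,rw,rx,wx
∂2: piv[bhm,bmw,brw,brx,bwx,egh,egr,egw,ehr,gkr,gmx,krw] rk=12  ker:ghr,rwx
∂1c = 0
c vs im∂2: residual ≠ 0 ⇒ not boundary

cycle:yes boundary:no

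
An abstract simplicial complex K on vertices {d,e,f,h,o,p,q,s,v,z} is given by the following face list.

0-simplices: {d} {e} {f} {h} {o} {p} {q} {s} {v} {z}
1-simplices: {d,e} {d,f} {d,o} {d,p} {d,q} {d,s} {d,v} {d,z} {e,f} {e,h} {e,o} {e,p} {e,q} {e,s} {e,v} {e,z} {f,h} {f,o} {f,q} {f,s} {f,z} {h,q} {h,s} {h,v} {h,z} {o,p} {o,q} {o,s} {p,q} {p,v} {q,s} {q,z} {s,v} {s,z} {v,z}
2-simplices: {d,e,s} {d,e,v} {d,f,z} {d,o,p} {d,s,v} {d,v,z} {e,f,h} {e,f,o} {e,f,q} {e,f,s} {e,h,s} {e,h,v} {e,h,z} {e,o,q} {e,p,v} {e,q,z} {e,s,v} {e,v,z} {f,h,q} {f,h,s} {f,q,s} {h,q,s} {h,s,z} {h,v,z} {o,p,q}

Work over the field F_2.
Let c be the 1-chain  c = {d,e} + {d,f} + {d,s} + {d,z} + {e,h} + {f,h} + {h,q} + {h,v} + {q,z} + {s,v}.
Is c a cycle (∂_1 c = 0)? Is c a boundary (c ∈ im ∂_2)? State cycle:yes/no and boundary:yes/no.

n_0=10 n_1=35 n_2=25  [Z2]
∂1: piv[de,df,do,dp,dq,ds,dv,dz,eh] rk=9  ker:ef,eo,ep,eq,es,ev,ez,fh,fo,fq,fs,fz,hq,hs,hv,hz,op,oq,os,pq,pv,qs,qz,sv,sz,vz
∂2: piv[des,dev,dfz,dop,dsv,dvz,efh,efo,efq,efs,ehs,ehv,ehz,eoq,epv,eqz,evz,fhq,fqs,hsz,opq] rk=21  ker:esv,fhs,hqs,hvz
∂1c = 0
c vs im∂2: residual ≠ 0 ⇒ not boundary

cycle:yes boundary:no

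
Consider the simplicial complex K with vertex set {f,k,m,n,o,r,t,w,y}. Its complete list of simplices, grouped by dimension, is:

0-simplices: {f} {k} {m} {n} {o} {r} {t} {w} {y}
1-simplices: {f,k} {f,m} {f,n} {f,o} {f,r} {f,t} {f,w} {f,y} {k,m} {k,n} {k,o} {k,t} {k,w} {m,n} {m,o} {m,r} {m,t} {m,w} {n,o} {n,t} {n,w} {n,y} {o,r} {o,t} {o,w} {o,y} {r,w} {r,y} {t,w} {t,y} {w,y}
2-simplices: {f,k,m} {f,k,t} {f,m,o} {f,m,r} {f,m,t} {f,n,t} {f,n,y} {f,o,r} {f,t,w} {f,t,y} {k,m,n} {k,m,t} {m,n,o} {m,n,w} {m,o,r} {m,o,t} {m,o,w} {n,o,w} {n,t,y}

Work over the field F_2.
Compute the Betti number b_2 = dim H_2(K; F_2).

n_0=9 n_1=31 n_2=19  [Z2]
∂1: piv[fk,fm,fn,fo,fr,ft,fw,fy] rk=8  ker:km,kn,ko,kt,kw,mn,mo,mr,mt,mw,no,nt,nw,ny,or,ot,ow,oy,rw,ry,tw,ty,wy
∂2: piv[fkm,fkt,fmo,fmr,fmt,fnt,fny,for,ftw,fty,kmn,mno,mnw,mot,mow] rk=15  ker:kmt,mor,now,nty
b_2=(19−15)−0=4

b_2=4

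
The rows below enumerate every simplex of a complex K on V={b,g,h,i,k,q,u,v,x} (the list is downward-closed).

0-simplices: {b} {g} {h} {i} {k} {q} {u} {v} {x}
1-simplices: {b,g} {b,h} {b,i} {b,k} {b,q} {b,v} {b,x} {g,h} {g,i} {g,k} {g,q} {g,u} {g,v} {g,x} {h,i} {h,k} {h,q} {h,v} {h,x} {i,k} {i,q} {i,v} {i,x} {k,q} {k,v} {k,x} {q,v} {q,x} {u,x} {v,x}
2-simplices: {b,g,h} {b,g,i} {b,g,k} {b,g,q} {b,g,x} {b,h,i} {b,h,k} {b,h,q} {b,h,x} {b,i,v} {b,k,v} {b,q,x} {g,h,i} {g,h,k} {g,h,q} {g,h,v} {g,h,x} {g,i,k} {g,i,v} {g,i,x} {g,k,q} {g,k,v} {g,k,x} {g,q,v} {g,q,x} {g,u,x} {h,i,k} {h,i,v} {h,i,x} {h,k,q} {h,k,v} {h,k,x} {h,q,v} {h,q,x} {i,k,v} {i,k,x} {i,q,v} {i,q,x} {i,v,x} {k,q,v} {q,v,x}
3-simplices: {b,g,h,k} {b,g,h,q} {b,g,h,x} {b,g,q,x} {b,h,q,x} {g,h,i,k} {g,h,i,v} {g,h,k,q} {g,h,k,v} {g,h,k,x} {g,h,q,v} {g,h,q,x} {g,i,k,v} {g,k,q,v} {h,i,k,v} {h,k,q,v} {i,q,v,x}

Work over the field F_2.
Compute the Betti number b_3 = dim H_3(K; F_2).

b_3=3

n_0=9 n_1=30 n_2=41 n_3=17  [Z2]
∂1: piv[bg,bh,bi,bk,bq,bv,bx,gu] rk=8  ker:gh,gi,gk,gq,gv,gx,hi,hk,hq,hv,hx,ik,iq,iv,ix,kq,kv,kx,qv,qx,ux,vx
∂2: piv[bgh,bgi,bgk,bgq,bgx,bhi,bhk,bhq,bhx,biv,bkv,bqx,ghv,gik,giv,gix,gkq,gkx,gqv,gux,iqv,ivx] rk=22  ker:ghi,ghk,ghq,ghx,gkv,gqx,hik,hiv,hix,hkq,hkv,hkx,hqv,hqx,ikv,ikx,iqx,kqv,qvx
∂3: piv[bghk,bghq,bghx,bgqx,bhqx,ghik,ghiv,ghkq,ghkv,ghkx,ghqv,gikv,gkqv,iqvx] rk=14  ker:ghqx,hikv,hkqv
b_3=(17−14)−0=3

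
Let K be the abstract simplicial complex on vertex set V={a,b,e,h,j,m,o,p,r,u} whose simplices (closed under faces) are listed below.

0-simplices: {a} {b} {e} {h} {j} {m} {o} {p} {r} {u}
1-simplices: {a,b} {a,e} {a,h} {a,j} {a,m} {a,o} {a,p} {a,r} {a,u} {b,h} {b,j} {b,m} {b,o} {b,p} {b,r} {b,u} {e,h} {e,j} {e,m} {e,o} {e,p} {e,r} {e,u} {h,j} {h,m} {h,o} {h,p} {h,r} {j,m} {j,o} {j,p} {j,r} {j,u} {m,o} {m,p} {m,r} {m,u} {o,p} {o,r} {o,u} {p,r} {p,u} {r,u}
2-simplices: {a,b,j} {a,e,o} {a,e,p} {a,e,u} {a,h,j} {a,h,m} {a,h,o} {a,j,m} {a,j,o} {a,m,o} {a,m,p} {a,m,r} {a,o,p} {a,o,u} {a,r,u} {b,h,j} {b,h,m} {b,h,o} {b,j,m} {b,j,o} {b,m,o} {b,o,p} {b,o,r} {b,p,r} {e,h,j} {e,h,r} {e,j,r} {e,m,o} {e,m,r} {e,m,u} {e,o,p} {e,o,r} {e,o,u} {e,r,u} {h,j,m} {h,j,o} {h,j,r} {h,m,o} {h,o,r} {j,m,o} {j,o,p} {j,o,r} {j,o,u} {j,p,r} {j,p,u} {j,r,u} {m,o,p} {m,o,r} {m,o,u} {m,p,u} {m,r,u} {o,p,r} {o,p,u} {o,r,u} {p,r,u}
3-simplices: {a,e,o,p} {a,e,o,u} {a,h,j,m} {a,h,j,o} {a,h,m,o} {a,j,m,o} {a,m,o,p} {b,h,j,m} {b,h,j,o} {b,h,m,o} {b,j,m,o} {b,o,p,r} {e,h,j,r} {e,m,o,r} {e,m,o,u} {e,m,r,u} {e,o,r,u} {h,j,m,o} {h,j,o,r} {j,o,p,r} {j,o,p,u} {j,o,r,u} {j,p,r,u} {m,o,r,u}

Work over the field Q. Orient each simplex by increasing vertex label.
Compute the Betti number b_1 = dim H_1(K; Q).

b_1=2

n_0=10 n_1=43 n_2=55 n_3=24  [Q]
∂1: piv[ab,ae,ah,aj,am,ao,ap,ar,au] rk=9  ker:bh,bj,bm,bo,bp,br,bu,eh,ej,em,eo,ep,er,eu,hj,hm,ho,hp,hr,jm,jo,jp,jr,ju,mo,mp,mr,mu,op,or,ou,pr,pu,ru
∂2: piv[abj,aeo,aep,aeu,ahj,ahm,aho,ajm,ajo,amo,amp,amr,aop,aou,aru,bhj,bhm,bho,bop,bor,bpr,ehj,ehr,ejr,emo,emr,emu,eor,hor,jop,jou,jpu] rk=32  ker:bjm,bjo,bmo,eop,eou,eru,hjm,hjo,hjr,hmo,jmo,jor,jpr,jru,mop,mor,mou,mpu,mru,opr,opu,oru,pru
∂3: piv[aeop,aeou,ahjm,ahjo,ahmo,ajmo,amop,bhjm,bhjo,bhmo,bopr,ehjr,emor,emou,emru,eoru,hjor,jopr,jopu,joru,jpru] rk=21  ker:bjmo,hjmo,moru
b_1=(43−9)−32=2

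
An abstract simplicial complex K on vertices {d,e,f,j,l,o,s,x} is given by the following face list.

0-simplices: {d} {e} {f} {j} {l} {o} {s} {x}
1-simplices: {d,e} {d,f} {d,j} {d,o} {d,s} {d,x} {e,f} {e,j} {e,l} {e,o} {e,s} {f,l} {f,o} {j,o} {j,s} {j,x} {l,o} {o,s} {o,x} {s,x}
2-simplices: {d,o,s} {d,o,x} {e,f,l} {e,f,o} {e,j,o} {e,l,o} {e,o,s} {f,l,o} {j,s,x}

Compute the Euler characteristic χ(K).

n_0=8 n_1=20 n_2=9
χ=+8−20+9=-3

χ(K)=-3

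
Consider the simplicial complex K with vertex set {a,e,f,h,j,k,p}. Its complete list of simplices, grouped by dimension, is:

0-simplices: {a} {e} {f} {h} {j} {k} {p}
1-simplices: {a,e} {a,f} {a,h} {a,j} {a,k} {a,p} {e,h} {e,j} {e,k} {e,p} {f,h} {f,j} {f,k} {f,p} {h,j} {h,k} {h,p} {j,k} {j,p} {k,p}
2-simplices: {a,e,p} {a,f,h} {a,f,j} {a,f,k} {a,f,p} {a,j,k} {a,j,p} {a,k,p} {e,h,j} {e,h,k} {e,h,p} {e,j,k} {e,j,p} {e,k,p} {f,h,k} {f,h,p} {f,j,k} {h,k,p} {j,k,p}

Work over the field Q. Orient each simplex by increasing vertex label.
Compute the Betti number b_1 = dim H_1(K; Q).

b_1=0

n_0=7 n_1=20 n_2=19  [Q]
∂1: piv[ae,af,ah,aj,ak,ap] rk=6  ker:eh,ej,ek,ep,fh,fj,fk,fp,hj,hk,hp,jk,jp,kp
∂2: piv[aep,afh,afj,afk,afp,ajk,ajp,akp,ehj,ehk,ehp,ejk,ejp,fhk] rk=14  ker:ekp,fhp,fjk,hkp,jkp
b_1=(20−6)−14=0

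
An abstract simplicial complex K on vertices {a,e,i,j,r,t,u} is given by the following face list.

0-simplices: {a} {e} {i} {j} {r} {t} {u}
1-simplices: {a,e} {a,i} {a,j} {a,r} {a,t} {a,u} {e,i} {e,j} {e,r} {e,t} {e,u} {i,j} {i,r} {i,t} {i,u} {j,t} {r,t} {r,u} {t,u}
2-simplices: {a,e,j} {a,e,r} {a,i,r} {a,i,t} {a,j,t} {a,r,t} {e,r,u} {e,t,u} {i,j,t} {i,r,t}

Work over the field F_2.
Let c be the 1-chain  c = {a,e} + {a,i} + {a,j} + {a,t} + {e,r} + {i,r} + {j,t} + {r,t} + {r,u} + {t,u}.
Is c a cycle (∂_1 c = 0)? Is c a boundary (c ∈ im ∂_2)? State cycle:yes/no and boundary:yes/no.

n_0=7 n_1=19 n_2=10  [Z2]
∂1: piv[ae,ai,aj,ar,at,au] rk=6  ker:ei,ej,er,et,eu,ij,ir,it,iu,jt,rt,ru,tu
∂2: piv[aej,aer,air,ait,ajt,art,eru,etu,ijt] rk=9  ker:irt
∂1c = 0
c vs im∂2: residual ≠ 0 ⇒ not boundary

cycle:yes boundary:no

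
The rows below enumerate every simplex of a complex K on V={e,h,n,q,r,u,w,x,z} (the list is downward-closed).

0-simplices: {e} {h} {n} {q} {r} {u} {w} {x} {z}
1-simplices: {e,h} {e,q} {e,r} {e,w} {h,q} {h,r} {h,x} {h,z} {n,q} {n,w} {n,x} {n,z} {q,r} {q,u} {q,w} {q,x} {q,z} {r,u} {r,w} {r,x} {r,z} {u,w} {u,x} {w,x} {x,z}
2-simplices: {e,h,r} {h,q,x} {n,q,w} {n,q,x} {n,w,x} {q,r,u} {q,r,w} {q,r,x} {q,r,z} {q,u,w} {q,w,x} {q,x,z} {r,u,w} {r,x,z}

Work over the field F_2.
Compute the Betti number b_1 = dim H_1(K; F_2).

n_0=9 n_1=25 n_2=14  [Z2]
∂1: piv[eh,eq,er,ew,hx,hz,nq,qu] rk=8  ker:hq,hr,nw,nx,nz,qr,qw,qx,qz,ru,rw,rx,rz,uw,ux,wx,xz
∂2: piv[ehr,hqx,nqw,nqx,nwx,qru,qrw,qrx,qrz,quw,qxz] rk=11  ker:qwx,ruw,rxz
b_1=(25−8)−11=6

b_1=6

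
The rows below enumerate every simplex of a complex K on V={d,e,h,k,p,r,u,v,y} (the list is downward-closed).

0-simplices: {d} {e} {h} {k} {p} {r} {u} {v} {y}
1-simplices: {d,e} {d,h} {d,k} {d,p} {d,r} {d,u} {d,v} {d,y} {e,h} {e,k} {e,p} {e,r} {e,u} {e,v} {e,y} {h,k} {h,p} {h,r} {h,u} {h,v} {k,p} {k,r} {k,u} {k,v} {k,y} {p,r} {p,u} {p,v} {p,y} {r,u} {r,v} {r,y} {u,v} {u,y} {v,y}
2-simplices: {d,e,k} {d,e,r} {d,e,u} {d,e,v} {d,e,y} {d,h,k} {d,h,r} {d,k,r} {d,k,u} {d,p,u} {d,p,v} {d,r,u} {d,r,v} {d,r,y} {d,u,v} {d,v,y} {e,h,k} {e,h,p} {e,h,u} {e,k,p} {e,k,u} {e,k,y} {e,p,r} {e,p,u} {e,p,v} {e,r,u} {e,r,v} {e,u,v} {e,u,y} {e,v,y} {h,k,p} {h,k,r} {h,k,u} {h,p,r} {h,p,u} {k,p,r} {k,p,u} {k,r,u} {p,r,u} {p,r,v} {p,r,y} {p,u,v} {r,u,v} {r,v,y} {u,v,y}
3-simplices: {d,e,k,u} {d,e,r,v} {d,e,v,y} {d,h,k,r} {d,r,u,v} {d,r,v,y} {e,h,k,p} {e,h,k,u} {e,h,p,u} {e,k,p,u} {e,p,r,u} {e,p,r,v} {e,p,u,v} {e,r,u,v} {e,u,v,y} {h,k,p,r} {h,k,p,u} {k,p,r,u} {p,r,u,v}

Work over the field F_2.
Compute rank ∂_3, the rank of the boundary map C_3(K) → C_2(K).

rank∂_3=17

n_0=9 n_1=35 n_2=45 n_3=19  [Z2]
∂1: piv[de,dh,dk,dp,dr,du,dv,dy] rk=8  ker:eh,ek,ep,er,eu,ev,ey,hk,hp,hr,hu,hv,kp,kr,ku,kv,ky,pr,pu,pv,py,ru,rv,ry,uv,uy,vy
∂2: piv[dek,der,deu,dev,dey,dhk,dhr,dkr,dku,dpu,dpv,dru,drv,dry,duv,dvy,ehk,ehp,ehu,ekp,eky,epr,epu,euy,pry] rk=25  ker:eku,epv,eru,erv,euv,evy,hkp,hkr,hku,hpr,hpu,kpr,kpu,kru,pru,prv,puv,ruv,rvy,uvy
∂3: piv[deku,derv,devy,dhkr,druv,drvy,ehkp,ehku,ehpu,ekpu,epru,eprv,epuv,eruv,euvy,hkpr,kpru] rk=17  ker:hkpu,pruv
rk∂_3=17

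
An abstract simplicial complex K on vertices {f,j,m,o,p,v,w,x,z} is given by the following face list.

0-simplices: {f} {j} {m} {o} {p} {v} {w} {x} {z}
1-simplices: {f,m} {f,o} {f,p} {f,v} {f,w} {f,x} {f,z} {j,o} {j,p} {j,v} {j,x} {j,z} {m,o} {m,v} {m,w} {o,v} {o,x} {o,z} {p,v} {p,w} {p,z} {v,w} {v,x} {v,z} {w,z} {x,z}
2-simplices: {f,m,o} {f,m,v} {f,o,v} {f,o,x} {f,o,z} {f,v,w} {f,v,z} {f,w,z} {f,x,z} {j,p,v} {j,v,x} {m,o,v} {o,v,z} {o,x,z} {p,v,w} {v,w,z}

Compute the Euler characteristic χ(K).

n_0=9 n_1=26 n_2=16
χ=+9−26+16=-1

χ(K)=-1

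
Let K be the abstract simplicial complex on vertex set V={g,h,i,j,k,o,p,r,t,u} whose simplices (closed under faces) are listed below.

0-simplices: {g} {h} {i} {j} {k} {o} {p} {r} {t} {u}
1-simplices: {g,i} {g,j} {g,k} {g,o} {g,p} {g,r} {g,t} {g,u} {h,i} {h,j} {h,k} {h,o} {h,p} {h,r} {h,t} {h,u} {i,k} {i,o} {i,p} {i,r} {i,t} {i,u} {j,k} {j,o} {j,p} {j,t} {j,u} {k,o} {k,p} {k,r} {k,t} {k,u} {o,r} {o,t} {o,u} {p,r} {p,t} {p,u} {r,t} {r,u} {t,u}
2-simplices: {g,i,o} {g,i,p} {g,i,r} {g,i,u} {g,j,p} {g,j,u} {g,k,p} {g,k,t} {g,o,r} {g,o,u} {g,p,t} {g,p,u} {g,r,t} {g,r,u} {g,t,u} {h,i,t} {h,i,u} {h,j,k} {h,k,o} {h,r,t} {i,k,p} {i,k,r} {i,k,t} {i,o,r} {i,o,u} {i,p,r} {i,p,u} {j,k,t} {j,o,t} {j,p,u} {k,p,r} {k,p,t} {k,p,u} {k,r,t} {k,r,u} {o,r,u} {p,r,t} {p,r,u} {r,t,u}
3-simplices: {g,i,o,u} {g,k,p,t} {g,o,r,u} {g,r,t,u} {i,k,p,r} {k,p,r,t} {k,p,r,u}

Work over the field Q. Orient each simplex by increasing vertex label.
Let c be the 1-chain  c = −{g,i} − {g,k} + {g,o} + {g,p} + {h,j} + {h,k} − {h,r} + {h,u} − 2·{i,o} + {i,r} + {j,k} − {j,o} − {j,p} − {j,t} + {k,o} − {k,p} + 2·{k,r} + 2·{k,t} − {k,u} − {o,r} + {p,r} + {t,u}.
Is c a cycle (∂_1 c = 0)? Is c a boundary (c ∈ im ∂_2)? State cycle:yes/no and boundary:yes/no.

n_0=10 n_1=41 n_2=39 n_3=7  [Q]
∂1: piv[gi,gj,gk,go,gp,gr,gt,gu,hi] rk=9  ker:hj,hk,ho,hp,hr,ht,hu,ik,io,ip,ir,it,iu,jk,jo,jp,jt,ju,ko,kp,kr,kt,ku,or,ot,ou,pr,pt,pu,rt,ru,tu
∂2: piv[gio,gip,gir,giu,gjp,gju,gkp,gkt,gor,gou,gpt,gpu,grt,gru,gtu,hit,hiu,hjk,hko,hrt,ikp,ikr,ikt,ipr,jkt,jot,kpu] rk=27  ker:ior,iou,ipu,jpu,kpr,kpt,krt,kru,oru,prt,pru,rtu
∂3: piv[giou,gkpt,goru,grtu,ikpr,kprt,kpru] rk=7
∂1c = −2·{h} + 3·{j} − 2·{k} − 2·{p} + 2·{r} + {u}

cycle:no boundary:no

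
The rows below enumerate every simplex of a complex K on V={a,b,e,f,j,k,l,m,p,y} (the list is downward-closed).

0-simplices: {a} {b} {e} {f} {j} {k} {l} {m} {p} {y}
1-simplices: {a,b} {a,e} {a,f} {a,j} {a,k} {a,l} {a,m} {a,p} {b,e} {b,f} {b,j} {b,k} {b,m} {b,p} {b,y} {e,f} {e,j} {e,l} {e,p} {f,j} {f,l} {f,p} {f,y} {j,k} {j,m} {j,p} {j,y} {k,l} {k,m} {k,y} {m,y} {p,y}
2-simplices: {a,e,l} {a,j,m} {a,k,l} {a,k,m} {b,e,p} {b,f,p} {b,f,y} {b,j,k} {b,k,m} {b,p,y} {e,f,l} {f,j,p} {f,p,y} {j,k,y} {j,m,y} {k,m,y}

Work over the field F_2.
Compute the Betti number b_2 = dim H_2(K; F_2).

n_0=10 n_1=32 n_2=16  [Z2]
∂1: piv[ab,ae,af,aj,ak,al,am,ap,by] rk=9  ker:be,bf,bj,bk,bm,bp,ef,ej,el,ep,fj,fl,fp,fy,jk,jm,jp,jy,kl,km,ky,my,py
∂2: piv[ael,ajm,akl,akm,bep,bfp,bfy,bjk,bkm,bpy,efl,fjp,jky,jmy,kmy] rk=15  ker:fpy
b_2=(16−15)−0=1

b_2=1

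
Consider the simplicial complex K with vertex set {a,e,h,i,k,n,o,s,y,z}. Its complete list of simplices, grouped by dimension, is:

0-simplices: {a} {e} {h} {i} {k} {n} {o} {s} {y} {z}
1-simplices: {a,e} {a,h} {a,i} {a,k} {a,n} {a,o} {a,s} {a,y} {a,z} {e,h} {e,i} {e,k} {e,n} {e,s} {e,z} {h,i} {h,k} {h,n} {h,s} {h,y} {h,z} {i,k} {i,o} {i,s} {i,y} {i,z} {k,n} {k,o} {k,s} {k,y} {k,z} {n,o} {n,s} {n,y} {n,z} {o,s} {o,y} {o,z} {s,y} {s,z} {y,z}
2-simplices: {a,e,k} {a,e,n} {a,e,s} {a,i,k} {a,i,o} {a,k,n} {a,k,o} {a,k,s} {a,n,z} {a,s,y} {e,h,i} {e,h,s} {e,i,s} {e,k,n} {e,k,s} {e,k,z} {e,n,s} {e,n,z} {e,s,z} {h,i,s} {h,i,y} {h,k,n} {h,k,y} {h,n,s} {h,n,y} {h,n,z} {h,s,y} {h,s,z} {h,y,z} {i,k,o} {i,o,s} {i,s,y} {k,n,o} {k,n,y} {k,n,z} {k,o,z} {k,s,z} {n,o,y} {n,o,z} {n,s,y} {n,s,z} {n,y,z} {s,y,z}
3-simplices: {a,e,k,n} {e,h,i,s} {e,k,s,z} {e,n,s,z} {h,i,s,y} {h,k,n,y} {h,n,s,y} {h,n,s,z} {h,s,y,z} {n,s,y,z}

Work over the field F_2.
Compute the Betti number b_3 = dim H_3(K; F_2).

b_3=0

n_0=10 n_1=41 n_2=43 n_3=10  [Z2]
∂1: piv[ae,ah,ai,ak,an,ao,as,ay,az] rk=9  ker:eh,ei,ek,en,es,ez,hi,hk,hn,hs,hy,hz,ik,io,is,iy,iz,kn,ko,ks,ky,kz,no,ns,ny,nz,os,oy,oz,sy,sz,yz
∂2: piv[aek,aen,aes,aik,aio,akn,ako,aks,anz,asy,ehi,ehs,eis,ekz,ens,enz,esz,hiy,hkn,hky,hns,hny,hnz,hsy,hyz,ios,kno,koz,noy] rk=29  ker:ekn,eks,his,hsz,iko,isy,kny,knz,ksz,noz,nsy,nsz,nyz,syz
∂3: piv[aekn,ehis,eksz,ensz,hisy,hkny,hnsy,hnsz,hsyz,nsyz] rk=10
b_3=(10−10)−0=0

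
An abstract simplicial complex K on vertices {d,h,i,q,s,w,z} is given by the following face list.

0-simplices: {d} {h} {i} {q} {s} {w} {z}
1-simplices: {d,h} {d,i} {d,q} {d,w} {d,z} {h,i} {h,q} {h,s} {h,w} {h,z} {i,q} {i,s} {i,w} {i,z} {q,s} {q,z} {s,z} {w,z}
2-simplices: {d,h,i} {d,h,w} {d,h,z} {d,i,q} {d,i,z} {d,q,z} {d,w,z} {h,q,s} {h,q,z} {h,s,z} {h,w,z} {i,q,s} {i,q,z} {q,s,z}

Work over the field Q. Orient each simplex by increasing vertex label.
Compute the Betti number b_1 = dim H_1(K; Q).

n_0=7 n_1=18 n_2=14  [Q]
∂1: piv[dh,di,dq,dw,dz,hs] rk=6  ker:hi,hq,hw,hz,iq,is,iw,iz,qs,qz,sz,wz
∂2: piv[dhi,dhw,dhz,diq,diz,dqz,dwz,hqs,hqz,hsz,iqs] rk=11  ker:hwz,iqz,qsz
b_1=(18−6)−11=1

b_1=1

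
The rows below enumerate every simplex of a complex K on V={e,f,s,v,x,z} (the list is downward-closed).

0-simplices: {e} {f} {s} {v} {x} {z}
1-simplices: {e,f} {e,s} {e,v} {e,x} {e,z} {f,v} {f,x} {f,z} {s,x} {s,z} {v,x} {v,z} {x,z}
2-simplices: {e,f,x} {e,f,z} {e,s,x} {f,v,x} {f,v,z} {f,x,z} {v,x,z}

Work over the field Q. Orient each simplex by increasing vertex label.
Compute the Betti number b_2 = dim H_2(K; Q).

b_2=1

n_0=6 n_1=13 n_2=7  [Q]
∂1: piv[ef,es,ev,ex,ez] rk=5  ker:fv,fx,fz,sx,sz,vx,vz,xz
∂2: piv[efx,efz,esx,fvx,fvz,fxz] rk=6  ker:vxz
b_2=(7−6)−0=1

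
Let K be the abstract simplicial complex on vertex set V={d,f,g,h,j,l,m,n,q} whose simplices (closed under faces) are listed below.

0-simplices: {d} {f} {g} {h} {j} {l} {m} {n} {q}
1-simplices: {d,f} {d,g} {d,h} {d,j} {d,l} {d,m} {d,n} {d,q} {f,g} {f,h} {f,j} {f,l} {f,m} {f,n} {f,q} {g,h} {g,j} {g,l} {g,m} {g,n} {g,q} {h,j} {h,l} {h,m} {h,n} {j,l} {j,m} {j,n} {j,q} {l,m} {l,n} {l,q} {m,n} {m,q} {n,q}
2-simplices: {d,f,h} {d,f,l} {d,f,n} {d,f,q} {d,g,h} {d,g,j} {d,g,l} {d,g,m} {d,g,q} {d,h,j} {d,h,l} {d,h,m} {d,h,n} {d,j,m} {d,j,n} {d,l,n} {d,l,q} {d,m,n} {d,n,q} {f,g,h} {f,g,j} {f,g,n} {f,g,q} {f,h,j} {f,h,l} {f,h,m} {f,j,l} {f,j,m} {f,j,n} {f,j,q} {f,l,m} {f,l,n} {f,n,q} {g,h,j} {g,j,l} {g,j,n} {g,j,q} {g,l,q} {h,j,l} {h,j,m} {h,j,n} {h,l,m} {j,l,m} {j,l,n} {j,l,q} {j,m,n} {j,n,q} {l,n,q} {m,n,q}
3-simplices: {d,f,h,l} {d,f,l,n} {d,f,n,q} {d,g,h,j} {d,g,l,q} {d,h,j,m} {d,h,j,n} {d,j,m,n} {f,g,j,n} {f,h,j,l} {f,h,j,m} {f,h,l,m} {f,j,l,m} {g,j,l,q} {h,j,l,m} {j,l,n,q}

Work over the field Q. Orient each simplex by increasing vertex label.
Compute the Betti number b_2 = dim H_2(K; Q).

n_0=9 n_1=35 n_2=49 n_3=16  [Q]
∂1: piv[df,dg,dh,dj,dl,dm,dn,dq] rk=8  ker:fg,fh,fj,fl,fm,fn,fq,gh,gj,gl,gm,gn,gq,hj,hl,hm,hn,jl,jm,jn,jq,lm,ln,lq,mn,mq,nq
∂2: piv[dfh,dfl,dfn,dfq,dgh,dgj,dgl,dgm,dgq,dhj,dhl,dhm,dhn,djm,djn,dln,dlq,dmn,dnq,fgh,fgj,fgn,fhm,fjl,fjq,flm,mnq] rk=27  ker:fgq,fhj,fhl,fjm,fjn,fln,fnq,ghj,gjl,gjn,gjq,glq,hjl,hjm,hjn,hlm,jlm,jln,jlq,jmn,jnq,lnq
∂3: piv[dfhl,dfln,dfnq,dghj,dglq,dhjm,dhjn,djmn,fgjn,fhjl,fhjm,fhlm,fjlm,gjlq,jlnq] rk=15  ker:hjlm
b_2=(49−27)−15=7

b_2=7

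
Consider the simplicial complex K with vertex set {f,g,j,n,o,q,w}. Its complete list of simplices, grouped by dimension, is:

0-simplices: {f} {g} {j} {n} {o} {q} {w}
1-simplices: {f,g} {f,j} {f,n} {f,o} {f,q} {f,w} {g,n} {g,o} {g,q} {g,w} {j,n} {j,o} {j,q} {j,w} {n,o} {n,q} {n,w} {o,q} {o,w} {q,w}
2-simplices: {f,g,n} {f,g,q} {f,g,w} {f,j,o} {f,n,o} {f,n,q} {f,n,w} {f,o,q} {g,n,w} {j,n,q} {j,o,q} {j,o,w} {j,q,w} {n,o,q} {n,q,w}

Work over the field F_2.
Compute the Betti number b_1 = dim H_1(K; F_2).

n_0=7 n_1=20 n_2=15  [Z2]
∂1: piv[fg,fj,fn,fo,fq,fw] rk=6  ker:gn,go,gq,gw,jn,jo,jq,jw,no,nq,nw,oq,ow,qw
∂2: piv[fgn,fgq,fgw,fjo,fno,fnq,fnw,foq,jnq,joq,jow,jqw,nqw] rk=13  ker:gnw,noq
b_1=(20−6)−13=1

b_1=1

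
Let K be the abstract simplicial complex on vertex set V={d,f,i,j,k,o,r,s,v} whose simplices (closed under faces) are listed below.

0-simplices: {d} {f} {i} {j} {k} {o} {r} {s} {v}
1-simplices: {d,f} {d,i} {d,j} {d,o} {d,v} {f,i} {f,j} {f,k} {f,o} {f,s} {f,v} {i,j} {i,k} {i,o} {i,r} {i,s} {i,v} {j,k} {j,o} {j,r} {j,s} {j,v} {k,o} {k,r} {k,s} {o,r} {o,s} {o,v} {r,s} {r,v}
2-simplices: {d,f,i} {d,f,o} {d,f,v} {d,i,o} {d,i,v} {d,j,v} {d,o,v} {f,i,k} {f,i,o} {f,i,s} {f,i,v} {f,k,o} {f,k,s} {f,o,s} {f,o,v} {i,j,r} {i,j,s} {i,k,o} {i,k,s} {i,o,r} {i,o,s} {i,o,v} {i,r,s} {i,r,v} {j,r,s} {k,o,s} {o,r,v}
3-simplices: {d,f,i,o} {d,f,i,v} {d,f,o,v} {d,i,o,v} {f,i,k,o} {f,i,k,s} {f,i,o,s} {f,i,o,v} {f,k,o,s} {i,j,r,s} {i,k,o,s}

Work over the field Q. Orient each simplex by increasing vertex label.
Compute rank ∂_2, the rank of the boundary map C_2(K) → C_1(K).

rank∂_2=17

n_0=9 n_1=30 n_2=27 n_3=11  [Q]
∂1: piv[df,di,dj,do,dv,fk,fs,ir] rk=8  ker:fi,fj,fo,fv,ij,ik,io,is,iv,jk,jo,jr,js,jv,ko,kr,ks,or,os,ov,rs,rv
∂2: piv[dfi,dfo,dfv,dio,div,djv,dov,fik,fis,fko,fks,fos,ijr,ijs,ior,irs,irv] rk=17  ker:fio,fiv,fov,iko,iks,ios,iov,jrs,kos,orv
∂3: piv[dfio,dfiv,dfov,diov,fiko,fiks,fios,fkos,ijrs] rk=9  ker:fiov,ikos
rk∂_2=17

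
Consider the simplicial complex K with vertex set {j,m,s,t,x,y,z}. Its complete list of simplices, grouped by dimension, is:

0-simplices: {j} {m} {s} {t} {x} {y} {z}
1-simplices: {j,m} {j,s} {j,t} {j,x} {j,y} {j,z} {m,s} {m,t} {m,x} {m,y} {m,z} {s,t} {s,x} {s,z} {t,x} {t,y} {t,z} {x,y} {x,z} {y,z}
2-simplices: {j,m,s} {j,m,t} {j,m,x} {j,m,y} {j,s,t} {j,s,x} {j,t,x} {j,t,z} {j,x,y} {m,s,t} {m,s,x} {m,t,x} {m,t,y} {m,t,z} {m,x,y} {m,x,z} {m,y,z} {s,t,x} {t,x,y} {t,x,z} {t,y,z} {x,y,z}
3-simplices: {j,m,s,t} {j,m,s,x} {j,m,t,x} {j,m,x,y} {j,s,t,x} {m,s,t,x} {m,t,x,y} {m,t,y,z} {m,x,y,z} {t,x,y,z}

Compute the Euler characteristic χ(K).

n_0=7 n_1=20 n_2=22 n_3=10
χ=+7−20+22−10=-1

χ(K)=-1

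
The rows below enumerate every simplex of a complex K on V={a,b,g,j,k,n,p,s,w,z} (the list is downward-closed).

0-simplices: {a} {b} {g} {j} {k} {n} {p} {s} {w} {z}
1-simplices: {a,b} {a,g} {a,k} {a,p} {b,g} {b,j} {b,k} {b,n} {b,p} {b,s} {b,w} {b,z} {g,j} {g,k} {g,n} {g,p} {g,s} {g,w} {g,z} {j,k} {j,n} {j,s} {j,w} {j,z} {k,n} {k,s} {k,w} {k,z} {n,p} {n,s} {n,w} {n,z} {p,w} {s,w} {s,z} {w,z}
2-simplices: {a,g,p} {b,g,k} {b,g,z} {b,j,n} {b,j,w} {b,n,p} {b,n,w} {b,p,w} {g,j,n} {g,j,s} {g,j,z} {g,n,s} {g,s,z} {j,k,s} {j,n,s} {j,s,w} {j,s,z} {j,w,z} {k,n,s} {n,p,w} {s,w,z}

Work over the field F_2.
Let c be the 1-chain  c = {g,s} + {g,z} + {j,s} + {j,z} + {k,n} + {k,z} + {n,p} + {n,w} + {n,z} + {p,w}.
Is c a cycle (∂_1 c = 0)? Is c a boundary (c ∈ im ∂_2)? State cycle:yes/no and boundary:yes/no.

cycle:yes boundary:no

n_0=10 n_1=36 n_2=21  [Z2]
∂1: piv[ab,ag,ak,ap,bj,bn,bs,bw,bz] rk=9  ker:bg,bk,bp,gj,gk,gn,gp,gs,gw,gz,jk,jn,js,jw,jz,kn,ks,kw,kz,np,ns,nw,nz,pw,sw,sz,wz
∂2: piv[agp,bgk,bgz,bjn,bjw,bnp,bnw,bpw,gjn,gjs,gjz,gns,gsz,jks,jsw,jwz,kns] rk=17  ker:jns,jsz,npw,swz
∂1c = 0
c vs im∂2: residual ≠ 0 ⇒ not boundary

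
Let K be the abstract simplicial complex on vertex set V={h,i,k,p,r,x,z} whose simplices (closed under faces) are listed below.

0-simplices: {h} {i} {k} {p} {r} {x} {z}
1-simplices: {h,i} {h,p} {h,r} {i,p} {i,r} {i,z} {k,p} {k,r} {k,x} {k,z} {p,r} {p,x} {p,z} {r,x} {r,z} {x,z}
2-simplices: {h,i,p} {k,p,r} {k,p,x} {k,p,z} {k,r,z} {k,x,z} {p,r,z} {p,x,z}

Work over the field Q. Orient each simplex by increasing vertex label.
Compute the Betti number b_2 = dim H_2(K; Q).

b_2=2

n_0=7 n_1=16 n_2=8  [Q]
∂1: piv[hi,hp,hr,iz,kp,kx] rk=6  ker:ip,ir,kr,kz,pr,px,pz,rx,rz,xz
∂2: piv[hip,kpr,kpx,kpz,krz,kxz] rk=6  ker:prz,pxz
b_2=(8−6)−0=2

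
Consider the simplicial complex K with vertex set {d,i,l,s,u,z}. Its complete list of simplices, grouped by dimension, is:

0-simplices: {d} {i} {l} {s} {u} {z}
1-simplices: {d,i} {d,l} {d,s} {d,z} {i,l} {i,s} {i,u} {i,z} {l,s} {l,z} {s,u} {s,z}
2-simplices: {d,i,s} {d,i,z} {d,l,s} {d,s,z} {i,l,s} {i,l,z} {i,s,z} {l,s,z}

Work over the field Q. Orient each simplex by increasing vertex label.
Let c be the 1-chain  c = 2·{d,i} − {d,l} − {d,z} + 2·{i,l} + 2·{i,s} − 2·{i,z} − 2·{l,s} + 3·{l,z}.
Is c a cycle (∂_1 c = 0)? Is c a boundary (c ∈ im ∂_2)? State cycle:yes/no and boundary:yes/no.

cycle:yes boundary:yes

n_0=6 n_1=12 n_2=8  [Q]
∂1: piv[di,dl,ds,dz,iu] rk=5  ker:il,is,iz,ls,lz,su,sz
∂2: piv[dis,diz,dls,dsz,ils,ilz] rk=6  ker:isz,lsz
∂1c = 0
c vs im∂2: reduces to 0 ⇒ boundary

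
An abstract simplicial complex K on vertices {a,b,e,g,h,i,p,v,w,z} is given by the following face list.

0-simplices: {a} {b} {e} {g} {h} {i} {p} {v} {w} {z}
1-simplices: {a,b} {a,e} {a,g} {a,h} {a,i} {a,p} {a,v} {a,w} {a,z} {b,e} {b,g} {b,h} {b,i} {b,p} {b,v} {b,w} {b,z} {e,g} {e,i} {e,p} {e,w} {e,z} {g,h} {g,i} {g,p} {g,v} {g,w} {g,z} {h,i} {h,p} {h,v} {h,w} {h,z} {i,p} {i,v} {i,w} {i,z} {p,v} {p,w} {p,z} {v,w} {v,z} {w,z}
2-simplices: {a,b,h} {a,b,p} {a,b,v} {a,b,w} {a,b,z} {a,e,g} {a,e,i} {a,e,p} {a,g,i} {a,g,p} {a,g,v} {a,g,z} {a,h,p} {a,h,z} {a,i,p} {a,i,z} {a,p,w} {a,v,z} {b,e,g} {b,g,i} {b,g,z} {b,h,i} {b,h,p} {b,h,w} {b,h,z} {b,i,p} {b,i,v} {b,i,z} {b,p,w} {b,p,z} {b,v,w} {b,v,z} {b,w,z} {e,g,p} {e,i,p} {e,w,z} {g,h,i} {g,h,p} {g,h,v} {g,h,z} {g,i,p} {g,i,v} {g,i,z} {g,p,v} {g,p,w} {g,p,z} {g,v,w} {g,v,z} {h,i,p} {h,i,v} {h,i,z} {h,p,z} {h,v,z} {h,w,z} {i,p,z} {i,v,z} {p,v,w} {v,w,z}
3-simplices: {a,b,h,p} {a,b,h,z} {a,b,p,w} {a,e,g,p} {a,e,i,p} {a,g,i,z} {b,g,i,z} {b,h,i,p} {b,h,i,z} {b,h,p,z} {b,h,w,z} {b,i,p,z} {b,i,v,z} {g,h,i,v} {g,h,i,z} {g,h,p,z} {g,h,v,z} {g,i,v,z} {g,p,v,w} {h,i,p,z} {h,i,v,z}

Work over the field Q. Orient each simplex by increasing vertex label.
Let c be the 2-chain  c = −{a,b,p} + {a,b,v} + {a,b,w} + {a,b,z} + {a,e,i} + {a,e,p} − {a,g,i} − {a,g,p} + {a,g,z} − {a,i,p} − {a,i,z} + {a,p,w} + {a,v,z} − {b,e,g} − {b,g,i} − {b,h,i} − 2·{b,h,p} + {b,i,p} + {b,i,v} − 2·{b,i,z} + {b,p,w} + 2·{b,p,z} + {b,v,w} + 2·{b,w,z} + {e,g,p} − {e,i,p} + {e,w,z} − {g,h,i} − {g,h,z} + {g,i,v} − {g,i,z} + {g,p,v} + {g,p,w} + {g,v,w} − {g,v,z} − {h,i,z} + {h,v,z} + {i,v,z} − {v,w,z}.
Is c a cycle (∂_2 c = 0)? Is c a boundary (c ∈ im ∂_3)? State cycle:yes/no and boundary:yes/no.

cycle:no boundary:no

n_0=10 n_1=43 n_2=58 n_3=21  [Q]
∂1: piv[ab,ae,ag,ah,ai,ap,av,aw,az] rk=9  ker:be,bg,bh,bi,bp,bv,bw,bz,eg,ei,ep,ew,ez,gh,gi,gp,gv,gw,gz,hi,hp,hv,hw,hz,ip,iv,iw,iz,pv,pw,pz,vw,vz,wz
∂2: piv[abh,abp,abv,abw,abz,aeg,aei,aep,agi,agp,agv,agz,ahp,ahz,aip,aiz,apw,avz,beg,bgi,bgz,bhi,bhw,biv,bpz,bvw,bwz,ewz,ghi,ghv,gpv,gpw] rk=32  ker:bhp,bhz,bip,biz,bpw,bvz,egp,eip,ghp,ghz,gip,giv,giz,gpz,gvw,gvz,hip,hiv,hiz,hpz,hvz,hwz,ipz,ivz,pvw,vwz
∂3: piv[abhp,abhz,abpw,aegp,aeip,agiz,bgiz,bhip,bhiz,bhpz,bhwz,bipz,bivz,ghiv,ghiz,ghpz,ghvz,givz,gpvw] rk=19  ker:hipz,hivz
∂2c = 2·{a,b} + 2·{a,e} − {a,g} − 2·{a,i} + 3·{a,p} − 2·{a,w} − 2·{a,z} − {b,e} − 3·{b,h} + 2·{b,i} + 3·{b,p} + {b,v} + {b,w} − {b,z} + {e,p} + {e,w} − {e,z} − 2·{g,h} − {g,i} + 2·{g,p} − 2·{g,v} − 2·{g,w} + 4·{g,z} − 3·{h,i} − 2·{h,p} + {h,v} − {h,z} − {i,p} + 3·{i,v} − 6·{i,z} + {p,v} + 3·{p,w} + 2·{p,z} + {v,w} + 3·{v,z} + 2·{w,z}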